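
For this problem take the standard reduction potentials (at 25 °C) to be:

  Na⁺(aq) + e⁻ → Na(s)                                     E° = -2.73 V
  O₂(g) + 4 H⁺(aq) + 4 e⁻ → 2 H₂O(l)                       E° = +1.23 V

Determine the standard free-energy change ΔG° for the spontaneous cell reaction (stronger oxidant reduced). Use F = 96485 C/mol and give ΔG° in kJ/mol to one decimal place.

-1528.3 kJ/mol

O₂/H₂O (E° = +1.23 V) is the cathode; Na⁺/Na (E° = -2.73 V) is the anode, so E°cell = +3.96 V.
Balancing electrons gives n = 4 (lcm of 4 and 1).
ΔG° = −nFE° = −(4)(96485)(+3.96) = -1,528,322 J = -1528.3 kJ/mol.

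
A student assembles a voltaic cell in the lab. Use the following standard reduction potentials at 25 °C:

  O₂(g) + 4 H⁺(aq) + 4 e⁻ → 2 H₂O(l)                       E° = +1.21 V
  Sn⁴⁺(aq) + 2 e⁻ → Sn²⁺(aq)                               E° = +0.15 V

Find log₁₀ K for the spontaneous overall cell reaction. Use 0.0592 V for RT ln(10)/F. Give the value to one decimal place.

71.6

Cathode: O₂/H₂O; anode: Sn⁴⁺/Sn²⁺. E°cell = +1.06 V, n = 4.
log K = nE°cell / 0.0592 = (4)(+1.06) / 0.0592 = 71.6.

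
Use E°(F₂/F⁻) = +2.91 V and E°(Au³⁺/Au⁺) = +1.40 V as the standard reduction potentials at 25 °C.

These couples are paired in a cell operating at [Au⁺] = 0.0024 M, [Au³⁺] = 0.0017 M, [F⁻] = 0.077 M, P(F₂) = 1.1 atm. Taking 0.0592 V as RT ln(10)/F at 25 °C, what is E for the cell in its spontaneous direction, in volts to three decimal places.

+1.582 V

F₂/F⁻ is the cathode (higher E°), Au³⁺/Au⁺ the anode: E°cell = +2.91 − (+1.40) = +1.51 V, n = 2.
Overall: F₂(g) + Au⁺(aq) → 2 F⁻(aq) + Au³⁺(aq)
Q = [F⁻]^2·[Au³⁺] / (P(F₂)·[Au⁺]); log Q = -2.418.
E = E° − (0.0592/n) log Q = +1.51 − (0.0592/2)(-2.418) = +1.582 V.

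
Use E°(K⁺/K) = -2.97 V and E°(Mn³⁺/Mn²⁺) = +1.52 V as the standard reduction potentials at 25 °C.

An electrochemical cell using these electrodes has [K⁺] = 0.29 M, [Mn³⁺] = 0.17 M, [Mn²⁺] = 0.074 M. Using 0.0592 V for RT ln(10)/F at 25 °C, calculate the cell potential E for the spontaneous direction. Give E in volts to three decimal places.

+4.543 V

Mn³⁺/Mn²⁺ is the cathode (higher E°), K⁺/K the anode: E°cell = +1.52 − (-2.97) = +4.49 V, n = 1.
Overall: Mn³⁺(aq) + K(s) → Mn²⁺(aq) + K⁺(aq)
Q = [Mn²⁺]·[K⁺] / ([Mn³⁺]); log Q = -0.899.
E = E° − (0.0592/n) log Q = +4.49 − (0.0592/1)(-0.899) = +4.543 V.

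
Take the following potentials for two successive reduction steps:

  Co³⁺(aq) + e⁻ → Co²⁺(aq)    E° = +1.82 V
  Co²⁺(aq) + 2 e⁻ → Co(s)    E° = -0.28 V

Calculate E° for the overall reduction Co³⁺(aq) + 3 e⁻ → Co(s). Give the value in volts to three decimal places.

Adding the free-energy changes (−nFE°) of the two steps gives −n₃FE°₃ = −n₁FE°₁ − n₂FE°₂.
E°₃ = (1×+1.82 + 2×-0.28) / 3 = (+1.260) / 3 = +0.420 V.
Simply averaging or adding the two E° values would be wrong; the electron-weighted sum is required.

+0.420 V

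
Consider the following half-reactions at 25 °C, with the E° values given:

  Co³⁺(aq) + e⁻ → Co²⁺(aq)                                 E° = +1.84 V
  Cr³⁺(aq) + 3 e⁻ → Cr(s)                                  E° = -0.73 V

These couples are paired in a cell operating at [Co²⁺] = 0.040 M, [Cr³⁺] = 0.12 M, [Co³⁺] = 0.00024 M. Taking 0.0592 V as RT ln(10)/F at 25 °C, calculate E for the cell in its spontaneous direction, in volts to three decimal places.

+2.457 V

Co³⁺/Co²⁺ is the cathode (higher E°), Cr³⁺/Cr the anode: E°cell = +1.84 − (-0.73) = +2.57 V, n = 3.
Overall: 3 Co³⁺(aq) + Cr(s) → 3 Co²⁺(aq) + Cr³⁺(aq)
Q = [Co²⁺]^3·[Cr³⁺] / ([Co³⁺]^3); log Q = 5.745.
E = E° − (0.0592/n) log Q = +2.57 − (0.0592/3)(5.745) = +2.457 V.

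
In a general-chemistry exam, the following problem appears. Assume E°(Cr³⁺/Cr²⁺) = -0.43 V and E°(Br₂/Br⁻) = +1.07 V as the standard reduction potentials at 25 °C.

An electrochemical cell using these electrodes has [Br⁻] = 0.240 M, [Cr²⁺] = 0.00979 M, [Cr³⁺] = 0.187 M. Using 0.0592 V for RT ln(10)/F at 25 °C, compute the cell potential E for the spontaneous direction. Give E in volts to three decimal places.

+1.461 V

Br₂/Br⁻ is the cathode (higher E°), Cr³⁺/Cr²⁺ the anode: E°cell = +1.07 − (-0.43) = +1.50 V, n = 2.
Overall: Br₂(l) + 2 Cr²⁺(aq) → 2 Br⁻(aq) + 2 Cr³⁺(aq)
Q = [Br⁻]^2·[Cr³⁺]^2 / ([Cr²⁺]^2); log Q = 1.323.
E = E° − (0.0592/n) log Q = +1.50 − (0.0592/2)(1.323) = +1.461 V.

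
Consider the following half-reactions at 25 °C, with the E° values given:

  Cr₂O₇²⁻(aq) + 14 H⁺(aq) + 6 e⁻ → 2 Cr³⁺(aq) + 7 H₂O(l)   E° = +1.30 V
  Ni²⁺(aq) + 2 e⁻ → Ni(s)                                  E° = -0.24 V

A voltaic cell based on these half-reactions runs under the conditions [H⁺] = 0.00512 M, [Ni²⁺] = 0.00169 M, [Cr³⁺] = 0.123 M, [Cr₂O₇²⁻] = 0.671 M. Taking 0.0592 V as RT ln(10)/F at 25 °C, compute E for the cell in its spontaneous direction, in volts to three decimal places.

Cr₂O₇²⁻/Cr³⁺ is the cathode (higher E°), Ni²⁺/Ni the anode: E°cell = +1.30 − (-0.24) = +1.54 V, n = 6.
Overall: Cr₂O₇²⁻(aq) + 14 H⁺(aq) + 3 Ni(s) → 2 Cr³⁺(aq) + 7 H₂O(l) + 3 Ni²⁺(aq)
Q = [Cr³⁺]^2·[Ni²⁺]^3 / ([Cr₂O₇²⁻]·[H⁺]^14); log Q = 22.107.
E = E° − (0.0592/n) log Q = +1.54 − (0.0592/6)(22.107) = +1.322 V.

+1.322 V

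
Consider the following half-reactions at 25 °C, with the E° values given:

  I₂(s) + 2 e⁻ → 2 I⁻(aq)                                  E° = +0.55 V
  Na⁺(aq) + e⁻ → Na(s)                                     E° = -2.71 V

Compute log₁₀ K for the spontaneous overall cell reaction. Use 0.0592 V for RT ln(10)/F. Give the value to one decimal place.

Cathode: I₂/I⁻; anode: Na⁺/Na. E°cell = +3.26 V, n = 2.
log K = nE°cell / 0.0592 = (2)(+3.26) / 0.0592 = 110.1.

110.1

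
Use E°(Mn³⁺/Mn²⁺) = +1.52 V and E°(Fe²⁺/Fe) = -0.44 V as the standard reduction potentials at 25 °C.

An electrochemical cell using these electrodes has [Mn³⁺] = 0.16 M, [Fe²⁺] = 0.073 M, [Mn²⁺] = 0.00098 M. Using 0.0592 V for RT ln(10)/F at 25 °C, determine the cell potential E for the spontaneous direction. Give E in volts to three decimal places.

Mn³⁺/Mn²⁺ is the cathode (higher E°), Fe²⁺/Fe the anode: E°cell = +1.52 − (-0.44) = +1.96 V, n = 2.
Overall: 2 Mn³⁺(aq) + Fe(s) → 2 Mn²⁺(aq) + Fe²⁺(aq)
Q = [Mn²⁺]^2·[Fe²⁺] / ([Mn³⁺]^2); log Q = -5.562.
E = E° − (0.0592/n) log Q = +1.96 − (0.0592/2)(-5.562) = +2.125 V.

+2.125 V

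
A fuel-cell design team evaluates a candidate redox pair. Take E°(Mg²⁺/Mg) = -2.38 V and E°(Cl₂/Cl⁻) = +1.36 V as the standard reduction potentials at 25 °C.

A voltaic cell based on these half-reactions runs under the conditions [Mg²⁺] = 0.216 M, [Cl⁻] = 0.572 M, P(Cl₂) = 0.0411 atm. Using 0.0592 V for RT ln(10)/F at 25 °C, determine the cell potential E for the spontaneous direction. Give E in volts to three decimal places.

Cl₂/Cl⁻ is the cathode (higher E°), Mg²⁺/Mg the anode: E°cell = +1.36 − (-2.38) = +3.74 V, n = 2.
Overall: Cl₂(g) + Mg(s) → 2 Cl⁻(aq) + Mg²⁺(aq)
Q = [Cl⁻]^2·[Mg²⁺] / (P(Cl₂)); log Q = 0.235.
E = E° − (0.0592/n) log Q = +3.74 − (0.0592/2)(0.235) = +3.733 V.

+3.733 V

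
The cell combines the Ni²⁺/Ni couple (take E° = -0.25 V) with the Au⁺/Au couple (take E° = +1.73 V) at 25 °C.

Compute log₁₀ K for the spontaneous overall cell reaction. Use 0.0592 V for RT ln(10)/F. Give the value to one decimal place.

66.9

Cathode: Au⁺/Au; anode: Ni²⁺/Ni. E°cell = +1.98 V, n = 2.
log K = nE°cell / 0.0592 = (2)(+1.98) / 0.0592 = 66.9.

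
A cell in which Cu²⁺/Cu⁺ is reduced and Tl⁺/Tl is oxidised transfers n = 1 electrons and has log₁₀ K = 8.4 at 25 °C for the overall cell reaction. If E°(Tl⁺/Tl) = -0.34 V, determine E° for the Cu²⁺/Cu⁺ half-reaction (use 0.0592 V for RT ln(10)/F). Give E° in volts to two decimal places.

E°cell = (0.0592/n)·log K = (0.0592/1)(8.4) = +0.497 V.
Since Cu²⁺/Cu⁺ is the cathode and Tl⁺/Tl the anode, E°cell = E°(Cu²⁺/Cu⁺) − E°(Tl⁺/Tl).
So E°(Cu²⁺/Cu⁺) = E°cell + E°(Tl⁺/Tl) = +0.497 + (-0.34) = +0.16 V.

+0.16 V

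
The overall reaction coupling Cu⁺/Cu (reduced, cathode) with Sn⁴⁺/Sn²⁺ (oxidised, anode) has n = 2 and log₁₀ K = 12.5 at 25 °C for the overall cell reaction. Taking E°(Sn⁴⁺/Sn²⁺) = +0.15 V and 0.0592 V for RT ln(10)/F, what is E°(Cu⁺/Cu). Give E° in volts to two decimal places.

E°cell = (0.0592/n)·log K = (0.0592/2)(12.5) = +0.370 V.
Since Cu⁺/Cu is the cathode and Sn⁴⁺/Sn²⁺ the anode, E°cell = E°(Cu⁺/Cu) − E°(Sn⁴⁺/Sn²⁺).
So E°(Cu⁺/Cu) = E°cell + E°(Sn⁴⁺/Sn²⁺) = +0.370 + (+0.15) = +0.52 V.

+0.52 V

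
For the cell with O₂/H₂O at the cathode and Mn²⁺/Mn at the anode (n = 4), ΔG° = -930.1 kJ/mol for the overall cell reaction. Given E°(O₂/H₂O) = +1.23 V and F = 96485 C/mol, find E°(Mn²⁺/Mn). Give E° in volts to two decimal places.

-1.18 V

E°cell = −ΔG°/(nF) = −(-930.1×10³)/((4)(96485)) = +2.410 V.
Since O₂/H₂O is the cathode and Mn²⁺/Mn the anode, E°cell = E°(O₂/H₂O) − E°(Mn²⁺/Mn).
So E°(Mn²⁺/Mn) = E°(O₂/H₂O) − E°cell = (+1.23) − (+2.410) = -1.18 V.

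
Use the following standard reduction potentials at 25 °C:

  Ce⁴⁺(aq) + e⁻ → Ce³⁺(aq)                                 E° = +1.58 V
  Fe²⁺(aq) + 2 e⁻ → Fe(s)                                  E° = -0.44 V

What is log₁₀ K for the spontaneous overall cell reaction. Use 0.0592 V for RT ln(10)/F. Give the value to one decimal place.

Cathode: Ce⁴⁺/Ce³⁺; anode: Fe²⁺/Fe. E°cell = +2.02 V, n = 2.
log K = nE°cell / 0.0592 = (2)(+2.02) / 0.0592 = 68.2.

68.2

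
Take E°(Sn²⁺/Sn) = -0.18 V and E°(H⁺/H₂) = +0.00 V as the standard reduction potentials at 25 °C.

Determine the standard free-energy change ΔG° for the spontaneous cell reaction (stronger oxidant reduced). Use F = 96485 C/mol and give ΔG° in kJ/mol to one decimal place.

H⁺/H₂ (E° = +0.00 V) is the cathode; Sn²⁺/Sn (E° = -0.18 V) is the anode, so E°cell = +0.18 V.
Balancing electrons gives n = 2 (lcm of 2 and 2).
ΔG° = −nFE° = −(2)(96485)(+0.18) = -34,735 J = -34.7 kJ/mol.

-34.7 kJ/mol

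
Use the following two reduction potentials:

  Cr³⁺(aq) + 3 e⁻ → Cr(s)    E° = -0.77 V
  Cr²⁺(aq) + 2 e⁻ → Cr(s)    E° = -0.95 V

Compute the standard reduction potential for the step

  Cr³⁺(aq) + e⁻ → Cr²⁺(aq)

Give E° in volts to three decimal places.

-0.410 V

Sequential free energies add, so n₃E°₃ = n₁E°₁ + n₂E°₂.
With n₃ = 3, and the known step contributing 2×(-0.95) V, the unknown satisfies 1·E° = 3×(-0.77) − 2×(-0.95) = -0.410.
E° = -0.410 / 1 = -0.410 V.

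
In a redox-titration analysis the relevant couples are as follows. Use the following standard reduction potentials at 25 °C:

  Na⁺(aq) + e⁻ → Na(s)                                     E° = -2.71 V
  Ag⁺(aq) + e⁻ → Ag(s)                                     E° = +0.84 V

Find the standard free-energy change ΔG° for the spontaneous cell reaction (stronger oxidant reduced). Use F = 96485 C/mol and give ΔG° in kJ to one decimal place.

-342.5 kJ

Ag⁺/Ag (E° = +0.84 V) is the cathode; Na⁺/Na (E° = -2.71 V) is the anode, so E°cell = +3.55 V.
Balancing electrons gives n = 1 (lcm of 1 and 1).
ΔG° = −nFE° = −(1)(96485)(+3.55) = -342,522 J = -342.5 kJ.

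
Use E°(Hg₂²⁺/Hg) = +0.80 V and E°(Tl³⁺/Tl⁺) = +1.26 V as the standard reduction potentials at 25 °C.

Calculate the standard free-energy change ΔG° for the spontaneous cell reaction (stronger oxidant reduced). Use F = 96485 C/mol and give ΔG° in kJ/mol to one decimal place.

-88.8 kJ/mol

Tl³⁺/Tl⁺ (E° = +1.26 V) is the cathode; Hg₂²⁺/Hg (E° = +0.80 V) is the anode, so E°cell = +0.46 V.
Balancing electrons gives n = 2 (lcm of 2 and 2).
ΔG° = −nFE° = −(2)(96485)(+0.46) = -88,766 J = -88.8 kJ/mol.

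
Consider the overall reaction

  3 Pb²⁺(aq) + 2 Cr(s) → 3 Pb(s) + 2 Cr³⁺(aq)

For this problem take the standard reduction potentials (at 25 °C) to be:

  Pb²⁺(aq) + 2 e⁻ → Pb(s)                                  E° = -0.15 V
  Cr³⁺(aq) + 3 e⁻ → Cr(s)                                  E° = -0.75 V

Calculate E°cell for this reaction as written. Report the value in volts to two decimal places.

+0.60 V

The Pb²⁺/Pb couple has the higher reduction potential, so it is the cathode; Cr³⁺/Cr is oxidised at the anode.
E°cell = E°(cathode) − E°(anode) = (-0.15) − (-0.75) = +0.60 V.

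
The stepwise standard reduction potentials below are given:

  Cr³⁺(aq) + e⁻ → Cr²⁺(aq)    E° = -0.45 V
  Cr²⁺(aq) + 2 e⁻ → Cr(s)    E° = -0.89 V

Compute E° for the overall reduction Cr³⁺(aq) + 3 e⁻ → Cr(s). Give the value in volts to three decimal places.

-0.743 V

Standard free energies of sequential steps add: ΔG°₃ = ΔG°₁ + ΔG°₂, so n₃E°₃ = n₁E°₁ + n₂E°₂.
E°₃ = (1×-0.45 + 2×-0.89) / 3 = (-2.230) / 3 = -0.743 V.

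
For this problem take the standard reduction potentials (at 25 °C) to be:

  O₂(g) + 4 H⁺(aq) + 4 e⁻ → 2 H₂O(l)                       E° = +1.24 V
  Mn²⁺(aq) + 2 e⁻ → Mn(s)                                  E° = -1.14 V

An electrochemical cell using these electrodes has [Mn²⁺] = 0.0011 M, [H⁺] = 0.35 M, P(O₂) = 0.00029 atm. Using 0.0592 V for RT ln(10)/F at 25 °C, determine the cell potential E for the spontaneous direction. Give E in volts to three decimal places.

O₂/H₂O is the cathode (higher E°), Mn²⁺/Mn the anode: E°cell = +1.24 − (-1.14) = +2.38 V, n = 4.
Overall: O₂(g) + 4 H⁺(aq) + 2 Mn(s) → 2 H₂O(l) + 2 Mn²⁺(aq)
Q = [Mn²⁺]^2 / (P(O₂)·[H⁺]^4); log Q = -0.556.
E = E° − (0.0592/n) log Q = +2.38 − (0.0592/4)(-0.556) = +2.388 V.

+2.388 V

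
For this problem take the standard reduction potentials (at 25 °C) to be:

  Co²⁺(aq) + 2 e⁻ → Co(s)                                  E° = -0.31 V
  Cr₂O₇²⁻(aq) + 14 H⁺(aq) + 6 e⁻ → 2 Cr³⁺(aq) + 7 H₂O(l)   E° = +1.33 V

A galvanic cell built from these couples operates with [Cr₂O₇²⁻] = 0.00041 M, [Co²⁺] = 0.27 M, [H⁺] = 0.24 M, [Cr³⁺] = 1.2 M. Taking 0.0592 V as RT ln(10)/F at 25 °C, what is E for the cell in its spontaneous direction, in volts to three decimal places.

+1.536 V

Cr₂O₇²⁻/Cr³⁺ is the cathode (higher E°), Co²⁺/Co the anode: E°cell = +1.33 − (-0.31) = +1.64 V, n = 6.
Overall: Cr₂O₇²⁻(aq) + 14 H⁺(aq) + 3 Co(s) → 2 Cr³⁺(aq) + 7 H₂O(l) + 3 Co²⁺(aq)
Q = [Cr³⁺]^2·[Co²⁺]^3 / ([Cr₂O₇²⁻]·[H⁺]^14); log Q = 10.517.
E = E° − (0.0592/n) log Q = +1.64 − (0.0592/6)(10.517) = +1.536 V.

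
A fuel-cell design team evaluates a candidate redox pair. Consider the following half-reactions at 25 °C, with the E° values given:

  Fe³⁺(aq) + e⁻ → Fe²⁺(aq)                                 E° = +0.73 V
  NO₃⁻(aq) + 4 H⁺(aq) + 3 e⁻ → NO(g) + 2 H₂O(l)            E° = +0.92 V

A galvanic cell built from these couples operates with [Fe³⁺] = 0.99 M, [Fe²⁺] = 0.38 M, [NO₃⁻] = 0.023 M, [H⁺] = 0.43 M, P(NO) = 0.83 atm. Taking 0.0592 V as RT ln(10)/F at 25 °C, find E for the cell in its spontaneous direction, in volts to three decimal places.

NO₃⁻/NO is the cathode (higher E°), Fe³⁺/Fe²⁺ the anode: E°cell = +0.92 − (+0.73) = +0.19 V, n = 3.
Overall: NO₃⁻(aq) + 4 H⁺(aq) + 3 Fe²⁺(aq) → NO(g) + 2 H₂O(l) + 3 Fe³⁺(aq)
Q = P(NO)·[Fe³⁺]^3 / ([NO₃⁻]·[H⁺]^4·[Fe²⁺]^3); log Q = 4.271.
E = E° − (0.0592/n) log Q = +0.19 − (0.0592/3)(4.271) = +0.106 V.

+0.106 V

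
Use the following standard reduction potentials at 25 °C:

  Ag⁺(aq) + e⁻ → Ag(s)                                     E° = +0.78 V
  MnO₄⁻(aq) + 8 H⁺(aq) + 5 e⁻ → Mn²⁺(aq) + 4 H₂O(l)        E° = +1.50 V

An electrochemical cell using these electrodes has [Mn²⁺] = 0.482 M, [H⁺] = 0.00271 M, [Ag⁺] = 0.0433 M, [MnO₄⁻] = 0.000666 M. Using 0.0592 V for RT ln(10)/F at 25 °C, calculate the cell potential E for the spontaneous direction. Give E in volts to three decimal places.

+0.524 V

MnO₄⁻/Mn²⁺ is the cathode (higher E°), Ag⁺/Ag the anode: E°cell = +1.50 − (+0.78) = +0.72 V, n = 5.
Overall: MnO₄⁻(aq) + 8 H⁺(aq) + 5 Ag(s) → Mn²⁺(aq) + 4 H₂O(l) + 5 Ag⁺(aq)
Q = [Mn²⁺]·[Ag⁺]^5 / ([MnO₄⁻]·[H⁺]^8); log Q = 16.578.
E = E° − (0.0592/n) log Q = +0.72 − (0.0592/5)(16.578) = +0.524 V.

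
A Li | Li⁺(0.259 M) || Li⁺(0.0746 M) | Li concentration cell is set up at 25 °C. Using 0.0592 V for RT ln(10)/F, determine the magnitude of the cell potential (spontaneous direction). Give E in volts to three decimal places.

+0.032 V

For a concentration cell E°cell = 0. The 0.259 M side is the cathode (reduction is favoured where [Li⁺] is higher).
With n = 1, E = −(0.0592/1) log([Li⁺]ₐₙ/[Li⁺]꜀ₐₜ) = −(0.0592/1) log(0.0746/0.259) = −(0.0592/1)(-0.541) = +0.032 V.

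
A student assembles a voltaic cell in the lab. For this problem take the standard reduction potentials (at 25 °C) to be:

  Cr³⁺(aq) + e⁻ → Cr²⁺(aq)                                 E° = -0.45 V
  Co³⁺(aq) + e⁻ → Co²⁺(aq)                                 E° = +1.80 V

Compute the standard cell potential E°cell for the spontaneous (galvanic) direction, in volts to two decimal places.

+2.25 V

The Co³⁺/Co²⁺ couple has the higher reduction potential, so it is the cathode; Cr³⁺/Cr²⁺ is oxidised at the anode.
E°cell = E°(cathode) − E°(anode) = (+1.80) − (-0.45) = +2.25 V.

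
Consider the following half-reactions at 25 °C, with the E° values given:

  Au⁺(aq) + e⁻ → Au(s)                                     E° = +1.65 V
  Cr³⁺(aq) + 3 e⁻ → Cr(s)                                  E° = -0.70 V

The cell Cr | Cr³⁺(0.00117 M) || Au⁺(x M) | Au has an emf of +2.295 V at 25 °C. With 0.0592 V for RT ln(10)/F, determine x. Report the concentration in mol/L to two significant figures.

Au⁺/Au is the cathode, Cr³⁺/Cr the anode: E°cell = +2.35 V, n = 3.
Overall reaction: 3 Au⁺(aq) + Cr(s) → 3 Au(s) + Cr³⁺(aq); Q = [Cr³⁺]^1/[Au⁺]^3.
From E = E° − (0.0592/n) log Q: log Q = (E° − E)·n/0.0592 = (+2.35 − (+2.295))·3/0.0592 = 2.7872.
So 3·log[Au⁺] = 1·log(0.00117) − log Q = -2.9318 − (2.7872) = -5.7190; log[Au⁺] = -5.7190 / 3 = -1.9063; [Au⁺] = 10^(-1.9063) ≈ 0.012 M.

0.012 M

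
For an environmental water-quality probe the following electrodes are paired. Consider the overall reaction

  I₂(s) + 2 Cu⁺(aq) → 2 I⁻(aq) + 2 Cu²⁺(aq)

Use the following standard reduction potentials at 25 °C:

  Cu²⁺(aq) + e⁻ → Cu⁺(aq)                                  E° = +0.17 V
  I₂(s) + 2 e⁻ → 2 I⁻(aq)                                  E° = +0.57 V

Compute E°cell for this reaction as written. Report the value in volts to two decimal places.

The I₂/I⁻ couple has the higher reduction potential, so it is the cathode; Cu²⁺/Cu⁺ is oxidised at the anode.
E°cell = E°(cathode) − E°(anode) = (+0.57) − (+0.17) = +0.40 V.
Since E°cell > 0, the reaction is spontaneous under standard conditions.

+0.40 V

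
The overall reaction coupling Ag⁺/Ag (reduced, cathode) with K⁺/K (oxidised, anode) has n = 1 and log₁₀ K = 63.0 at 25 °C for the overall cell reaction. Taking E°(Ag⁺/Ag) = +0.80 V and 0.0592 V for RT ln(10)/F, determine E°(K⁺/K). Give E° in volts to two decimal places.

-2.93 V

E°cell = (0.0592/n)·log K = (0.0592/1)(63.0) = +3.730 V.
Since Ag⁺/Ag is the cathode and K⁺/K the anode, E°cell = E°(Ag⁺/Ag) − E°(K⁺/K).
So E°(K⁺/K) = E°(Ag⁺/Ag) − E°cell = (+0.80) − (+3.730) = -2.93 V.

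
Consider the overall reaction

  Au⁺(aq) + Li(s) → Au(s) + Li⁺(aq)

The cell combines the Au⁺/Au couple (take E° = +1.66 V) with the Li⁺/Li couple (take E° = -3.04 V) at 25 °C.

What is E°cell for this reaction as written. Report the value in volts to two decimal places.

+4.70 V

The Au⁺/Au couple has the higher reduction potential, so it is the cathode; Li⁺/Li is oxidised at the anode.
E°cell = E°(cathode) − E°(anode) = (+1.66) − (-3.04) = +4.70 V.
Since E°cell > 0, the reaction is spontaneous under standard conditions.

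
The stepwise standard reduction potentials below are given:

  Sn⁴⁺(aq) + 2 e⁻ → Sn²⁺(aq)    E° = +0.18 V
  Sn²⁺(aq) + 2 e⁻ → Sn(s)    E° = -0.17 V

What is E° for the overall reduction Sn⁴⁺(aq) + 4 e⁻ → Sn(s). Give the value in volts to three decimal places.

+0.005 V

Since ΔG° = −nFE° is additive over sequential reductions, n₃E°₃ = n₁E°₁ + n₂E°₂.
E°₃ = (2×+0.18 + 2×-0.17) / 4 = (+0.020) / 4 = +0.005 V.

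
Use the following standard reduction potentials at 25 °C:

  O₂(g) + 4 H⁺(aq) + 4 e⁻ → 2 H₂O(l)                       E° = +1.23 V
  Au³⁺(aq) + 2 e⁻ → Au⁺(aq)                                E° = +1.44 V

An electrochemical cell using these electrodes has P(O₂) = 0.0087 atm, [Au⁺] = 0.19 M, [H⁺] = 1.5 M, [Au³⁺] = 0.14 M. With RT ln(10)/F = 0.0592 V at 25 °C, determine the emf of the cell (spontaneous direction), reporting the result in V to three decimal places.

Au³⁺/Au⁺ is the cathode (higher E°), O₂/H₂O the anode: E°cell = +1.44 − (+1.23) = +0.21 V, n = 4.
Overall: 2 Au³⁺(aq) + 2 H₂O(l) → 2 Au⁺(aq) + O₂(g) + 4 H⁺(aq)
Q = [Au⁺]^2·P(O₂)·[H⁺]^4 / ([Au³⁺]^2); log Q = -1.091.
E = E° − (0.0592/n) log Q = +0.21 − (0.0592/4)(-1.091) = +0.226 V.

+0.226 V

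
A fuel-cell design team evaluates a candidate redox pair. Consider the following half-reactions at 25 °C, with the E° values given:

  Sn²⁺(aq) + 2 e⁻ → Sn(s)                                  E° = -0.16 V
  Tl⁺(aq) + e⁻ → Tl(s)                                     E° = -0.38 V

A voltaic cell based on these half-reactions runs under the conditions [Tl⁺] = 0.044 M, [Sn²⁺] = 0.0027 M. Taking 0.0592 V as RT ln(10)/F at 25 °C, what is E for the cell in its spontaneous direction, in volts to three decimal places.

+0.224 V

Sn²⁺/Sn is the cathode (higher E°), Tl⁺/Tl the anode: E°cell = -0.16 − (-0.38) = +0.22 V, n = 2.
Overall: Sn²⁺(aq) + 2 Tl(s) → Sn(s) + 2 Tl⁺(aq)
Q = [Tl⁺]^2 / ([Sn²⁺]); log Q = -0.144.
E = E° − (0.0592/n) log Q = +0.22 − (0.0592/2)(-0.144) = +0.224 V.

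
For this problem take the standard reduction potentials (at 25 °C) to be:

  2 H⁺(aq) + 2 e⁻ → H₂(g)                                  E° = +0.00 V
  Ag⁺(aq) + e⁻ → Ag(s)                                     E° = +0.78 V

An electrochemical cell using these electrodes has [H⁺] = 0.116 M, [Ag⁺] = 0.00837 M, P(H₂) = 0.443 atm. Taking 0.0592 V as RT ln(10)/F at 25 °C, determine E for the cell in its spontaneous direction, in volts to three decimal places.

Ag⁺/Ag is the cathode (higher E°), H⁺/H₂ the anode: E°cell = +0.78 − (+0.00) = +0.78 V, n = 2.
Overall: 2 Ag⁺(aq) + H₂(g) → 2 Ag(s) + 2 H⁺(aq)
Q = [H⁺]^2 / ([Ag⁺]^2·P(H₂)); log Q = 2.637.
E = E° − (0.0592/n) log Q = +0.78 − (0.0592/2)(2.637) = +0.702 V.

+0.702 V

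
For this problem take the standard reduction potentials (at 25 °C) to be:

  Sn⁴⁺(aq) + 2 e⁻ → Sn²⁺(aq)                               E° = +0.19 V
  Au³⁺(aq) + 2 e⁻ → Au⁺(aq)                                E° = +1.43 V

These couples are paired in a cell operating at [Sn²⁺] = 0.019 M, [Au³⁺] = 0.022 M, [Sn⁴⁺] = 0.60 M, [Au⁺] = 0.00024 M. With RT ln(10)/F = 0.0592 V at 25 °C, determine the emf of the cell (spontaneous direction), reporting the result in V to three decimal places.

+1.254 V

Au³⁺/Au⁺ is the cathode (higher E°), Sn⁴⁺/Sn²⁺ the anode: E°cell = +1.43 − (+0.19) = +1.24 V, n = 2.
Overall: Au³⁺(aq) + Sn²⁺(aq) → Au⁺(aq) + Sn⁴⁺(aq)
Q = [Au⁺]·[Sn⁴⁺] / ([Au³⁺]·[Sn²⁺]); log Q = -0.463.
E = E° − (0.0592/n) log Q = +1.24 − (0.0592/2)(-0.463) = +1.254 V.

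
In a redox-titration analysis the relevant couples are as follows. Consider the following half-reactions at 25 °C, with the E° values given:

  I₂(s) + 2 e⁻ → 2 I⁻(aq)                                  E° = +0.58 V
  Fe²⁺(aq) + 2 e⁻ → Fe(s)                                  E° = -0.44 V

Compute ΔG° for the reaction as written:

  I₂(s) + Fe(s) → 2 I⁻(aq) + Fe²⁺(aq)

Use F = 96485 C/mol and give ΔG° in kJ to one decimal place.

As written, I₂/I⁻ is reduced (cathode) and Fe²⁺/Fe is oxidised (anode), so E°cell = (+0.58) − (-0.44) = +1.02 V.
Balancing electrons gives n = 2.
ΔG° = −nFE° = −(2)(96485)(+1.02) = -196,829 J = -196.8 kJ.

-196.8 kJ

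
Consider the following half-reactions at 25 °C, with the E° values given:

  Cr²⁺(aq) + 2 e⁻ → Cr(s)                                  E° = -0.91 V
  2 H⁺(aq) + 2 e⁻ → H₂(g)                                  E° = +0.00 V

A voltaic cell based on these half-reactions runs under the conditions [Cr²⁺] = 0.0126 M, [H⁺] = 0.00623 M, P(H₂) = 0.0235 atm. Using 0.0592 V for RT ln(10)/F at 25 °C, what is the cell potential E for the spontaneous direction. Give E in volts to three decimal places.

H⁺/H₂ is the cathode (higher E°), Cr²⁺/Cr the anode: E°cell = +0.00 − (-0.91) = +0.91 V, n = 2.
Overall: 2 H⁺(aq) + Cr(s) → H₂(g) + Cr²⁺(aq)
Q = P(H₂)·[Cr²⁺] / ([H⁺]^2); log Q = 0.882.
E = E° − (0.0592/n) log Q = +0.91 − (0.0592/2)(0.882) = +0.884 V.

+0.884 V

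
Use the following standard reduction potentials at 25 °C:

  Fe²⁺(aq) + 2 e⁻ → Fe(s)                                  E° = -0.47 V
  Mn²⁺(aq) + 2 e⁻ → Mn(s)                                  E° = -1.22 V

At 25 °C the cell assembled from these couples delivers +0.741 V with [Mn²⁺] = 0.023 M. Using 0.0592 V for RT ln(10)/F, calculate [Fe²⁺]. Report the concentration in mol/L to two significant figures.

Fe²⁺/Fe is the cathode, Mn²⁺/Mn the anode: E°cell = +0.75 V, n = 2.
Overall reaction: Fe²⁺(aq) + Mn(s) → Fe(s) + Mn²⁺(aq); Q = [Mn²⁺]^1/[Fe²⁺]^1.
From E = E° − (0.0592/n) log Q: log Q = (E° − E)·n/0.0592 = (+0.75 − (+0.741))·2/0.0592 = 0.3041.
So 1·log[Fe²⁺] = 1·log(0.023) − log Q = -1.6383 − (0.3041) = -1.9424; [Fe²⁺] = 10^(-1.9424) ≈ 0.011 M.

0.011 M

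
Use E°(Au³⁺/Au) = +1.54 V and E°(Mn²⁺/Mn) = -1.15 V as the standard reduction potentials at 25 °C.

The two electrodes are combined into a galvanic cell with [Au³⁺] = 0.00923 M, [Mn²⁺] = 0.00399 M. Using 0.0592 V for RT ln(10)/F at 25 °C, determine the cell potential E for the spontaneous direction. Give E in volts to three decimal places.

+2.721 V

Au³⁺/Au is the cathode (higher E°), Mn²⁺/Mn the anode: E°cell = +1.54 − (-1.15) = +2.69 V, n = 6.
Overall: 2 Au³⁺(aq) + 3 Mn(s) → 2 Au(s) + 3 Mn²⁺(aq)
Q = [Mn²⁺]^3 / ([Au³⁺]^2); log Q = -3.127.
E = E° − (0.0592/n) log Q = +2.69 − (0.0592/6)(-3.127) = +2.721 V.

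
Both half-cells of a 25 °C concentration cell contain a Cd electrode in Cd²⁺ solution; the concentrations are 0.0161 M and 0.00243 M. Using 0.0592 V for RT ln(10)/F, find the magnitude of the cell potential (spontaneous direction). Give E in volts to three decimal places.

+0.024 V

For a concentration cell E°cell = 0. The 0.0161 M side is the cathode (reduction is favoured where [Cd²⁺] is higher).
With n = 2, E = −(0.0592/2) log([Cd²⁺]ₐₙ/[Cd²⁺]꜀ₐₜ) = −(0.0592/2) log(0.00243/0.0161) = −(0.0592/2)(-0.821) = +0.024 V.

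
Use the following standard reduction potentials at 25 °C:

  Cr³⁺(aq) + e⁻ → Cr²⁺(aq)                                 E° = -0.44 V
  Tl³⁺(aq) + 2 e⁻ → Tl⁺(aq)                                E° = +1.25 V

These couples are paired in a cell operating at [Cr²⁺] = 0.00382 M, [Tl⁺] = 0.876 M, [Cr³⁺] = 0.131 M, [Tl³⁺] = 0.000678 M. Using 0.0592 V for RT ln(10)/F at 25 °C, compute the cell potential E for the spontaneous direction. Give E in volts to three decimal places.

Tl³⁺/Tl⁺ is the cathode (higher E°), Cr³⁺/Cr²⁺ the anode: E°cell = +1.25 − (-0.44) = +1.69 V, n = 2.
Overall: Tl³⁺(aq) + 2 Cr²⁺(aq) → Tl⁺(aq) + 2 Cr³⁺(aq)
Q = [Tl⁺]·[Cr³⁺]^2 / ([Tl³⁺]·[Cr²⁺]^2); log Q = 6.182.
E = E° − (0.0592/n) log Q = +1.69 − (0.0592/2)(6.182) = +1.507 V.

+1.507 V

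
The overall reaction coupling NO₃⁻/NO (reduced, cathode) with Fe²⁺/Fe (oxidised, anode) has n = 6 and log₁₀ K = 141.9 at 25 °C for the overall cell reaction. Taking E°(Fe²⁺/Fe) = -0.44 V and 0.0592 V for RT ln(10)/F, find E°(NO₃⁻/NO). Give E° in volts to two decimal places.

+0.96 V

E°cell = (0.0592/n)·log K = (0.0592/6)(141.9) = +1.400 V.
Since NO₃⁻/NO is the cathode and Fe²⁺/Fe the anode, E°cell = E°(NO₃⁻/NO) − E°(Fe²⁺/Fe).
So E°(NO₃⁻/NO) = E°cell + E°(Fe²⁺/Fe) = +1.400 + (-0.44) = +0.96 V.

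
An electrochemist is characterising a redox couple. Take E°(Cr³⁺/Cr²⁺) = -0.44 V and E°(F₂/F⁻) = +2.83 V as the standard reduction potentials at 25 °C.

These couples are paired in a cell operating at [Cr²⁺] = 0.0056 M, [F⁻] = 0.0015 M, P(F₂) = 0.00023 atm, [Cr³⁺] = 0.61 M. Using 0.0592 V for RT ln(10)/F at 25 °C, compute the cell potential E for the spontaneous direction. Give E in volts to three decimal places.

+3.209 V

F₂/F⁻ is the cathode (higher E°), Cr³⁺/Cr²⁺ the anode: E°cell = +2.83 − (-0.44) = +3.27 V, n = 2.
Overall: F₂(g) + 2 Cr²⁺(aq) → 2 F⁻(aq) + 2 Cr³⁺(aq)
Q = [F⁻]^2·[Cr³⁺]^2 / (P(F₂)·[Cr²⁺]^2); log Q = 2.065.
E = E° − (0.0592/n) log Q = +3.27 − (0.0592/2)(2.065) = +3.209 V.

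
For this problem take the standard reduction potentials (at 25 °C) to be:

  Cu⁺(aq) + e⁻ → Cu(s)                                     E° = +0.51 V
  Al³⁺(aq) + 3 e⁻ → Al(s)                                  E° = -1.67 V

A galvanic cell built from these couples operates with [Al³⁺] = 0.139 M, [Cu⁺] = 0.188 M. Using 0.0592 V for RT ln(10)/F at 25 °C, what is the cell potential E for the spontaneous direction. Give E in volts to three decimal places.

+2.154 V

Cu⁺/Cu is the cathode (higher E°), Al³⁺/Al the anode: E°cell = +0.51 − (-1.67) = +2.18 V, n = 3.
Overall: 3 Cu⁺(aq) + Al(s) → 3 Cu(s) + Al³⁺(aq)
Q = [Al³⁺] / ([Cu⁺]^3); log Q = 1.321.
E = E° − (0.0592/n) log Q = +2.18 − (0.0592/3)(1.321) = +2.154 V.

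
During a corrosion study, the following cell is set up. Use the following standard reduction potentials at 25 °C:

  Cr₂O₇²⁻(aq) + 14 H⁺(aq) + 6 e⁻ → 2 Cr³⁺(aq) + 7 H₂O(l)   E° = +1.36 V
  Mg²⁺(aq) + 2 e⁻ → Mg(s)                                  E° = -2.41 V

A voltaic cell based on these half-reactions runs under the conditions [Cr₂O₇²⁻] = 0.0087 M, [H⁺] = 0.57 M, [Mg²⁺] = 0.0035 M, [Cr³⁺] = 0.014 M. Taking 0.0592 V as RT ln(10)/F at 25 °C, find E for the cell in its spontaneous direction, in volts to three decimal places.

Cr₂O₇²⁻/Cr³⁺ is the cathode (higher E°), Mg²⁺/Mg the anode: E°cell = +1.36 − (-2.41) = +3.77 V, n = 6.
Overall: Cr₂O₇²⁻(aq) + 14 H⁺(aq) + 3 Mg(s) → 2 Cr³⁺(aq) + 7 H₂O(l) + 3 Mg²⁺(aq)
Q = [Cr³⁺]^2·[Mg²⁺]^3 / ([Cr₂O₇²⁻]·[H⁺]^14); log Q = -5.597.
E = E° − (0.0592/n) log Q = +3.77 − (0.0592/6)(-5.597) = +3.825 V.

+3.825 V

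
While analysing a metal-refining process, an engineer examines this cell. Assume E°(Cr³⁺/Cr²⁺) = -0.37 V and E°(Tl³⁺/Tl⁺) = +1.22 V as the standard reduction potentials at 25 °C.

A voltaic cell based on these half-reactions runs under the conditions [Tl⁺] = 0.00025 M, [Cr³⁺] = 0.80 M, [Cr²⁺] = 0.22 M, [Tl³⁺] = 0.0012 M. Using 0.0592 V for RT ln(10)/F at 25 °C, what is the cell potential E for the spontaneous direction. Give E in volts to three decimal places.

+1.577 V

Tl³⁺/Tl⁺ is the cathode (higher E°), Cr³⁺/Cr²⁺ the anode: E°cell = +1.22 − (-0.37) = +1.59 V, n = 2.
Overall: Tl³⁺(aq) + 2 Cr²⁺(aq) → Tl⁺(aq) + 2 Cr³⁺(aq)
Q = [Tl⁺]·[Cr³⁺]^2 / ([Tl³⁺]·[Cr²⁺]^2); log Q = 0.440.
E = E° − (0.0592/n) log Q = +1.59 − (0.0592/2)(0.440) = +1.577 V.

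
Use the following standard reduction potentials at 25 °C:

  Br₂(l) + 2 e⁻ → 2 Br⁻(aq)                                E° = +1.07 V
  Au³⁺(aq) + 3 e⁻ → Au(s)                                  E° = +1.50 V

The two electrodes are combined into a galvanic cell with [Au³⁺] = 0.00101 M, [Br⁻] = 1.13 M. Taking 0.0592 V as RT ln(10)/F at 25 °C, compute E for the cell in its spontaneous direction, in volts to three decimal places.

+0.374 V

Au³⁺/Au is the cathode (higher E°), Br₂/Br⁻ the anode: E°cell = +1.50 − (+1.07) = +0.43 V, n = 6.
Overall: 2 Au³⁺(aq) + 6 Br⁻(aq) → 2 Au(s) + 3 Br₂(l)
Q = 1 / ([Au³⁺]^2·[Br⁻]^6); log Q = 5.673.
E = E° − (0.0592/n) log Q = +0.43 − (0.0592/6)(5.673) = +0.374 V.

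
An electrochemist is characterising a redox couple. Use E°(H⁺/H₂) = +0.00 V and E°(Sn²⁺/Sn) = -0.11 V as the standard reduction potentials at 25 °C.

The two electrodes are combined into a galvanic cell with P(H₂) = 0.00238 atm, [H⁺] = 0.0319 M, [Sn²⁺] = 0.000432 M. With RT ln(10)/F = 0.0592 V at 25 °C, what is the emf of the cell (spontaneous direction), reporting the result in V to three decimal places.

+0.199 V

H⁺/H₂ is the cathode (higher E°), Sn²⁺/Sn the anode: E°cell = +0.00 − (-0.11) = +0.11 V, n = 2.
Overall: 2 H⁺(aq) + Sn(s) → H₂(g) + Sn²⁺(aq)
Q = P(H₂)·[Sn²⁺] / ([H⁺]^2); log Q = -2.996.
E = E° − (0.0592/n) log Q = +0.11 − (0.0592/2)(-2.996) = +0.199 V.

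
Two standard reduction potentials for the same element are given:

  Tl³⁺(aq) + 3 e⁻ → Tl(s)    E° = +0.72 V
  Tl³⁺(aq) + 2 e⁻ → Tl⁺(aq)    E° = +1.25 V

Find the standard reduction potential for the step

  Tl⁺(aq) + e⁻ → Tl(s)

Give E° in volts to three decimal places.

Sequential free energies add, so n₃E°₃ = n₁E°₁ + n₂E°₂.
With n₃ = 3, and the known step contributing 2×(+1.25) V, the unknown satisfies 1·E° = 3×(+0.72) − 2×(+1.25) = -0.340.
E° = -0.340 / 1 = -0.340 V.

-0.340 V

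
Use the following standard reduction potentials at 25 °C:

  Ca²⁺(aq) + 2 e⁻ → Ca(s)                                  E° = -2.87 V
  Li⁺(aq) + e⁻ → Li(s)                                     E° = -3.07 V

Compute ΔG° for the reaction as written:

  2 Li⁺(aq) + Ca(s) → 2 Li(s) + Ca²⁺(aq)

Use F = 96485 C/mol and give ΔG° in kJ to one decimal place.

As written, Li⁺/Li is reduced (cathode) and Ca²⁺/Ca is oxidised (anode), so E°cell = (-3.07) − (-2.87) = -0.20 V.
Balancing electrons gives n = 2.
ΔG° = −nFE° = −(2)(96485)(-0.20) = 38,594 J = +38.6 kJ.

+38.6 kJ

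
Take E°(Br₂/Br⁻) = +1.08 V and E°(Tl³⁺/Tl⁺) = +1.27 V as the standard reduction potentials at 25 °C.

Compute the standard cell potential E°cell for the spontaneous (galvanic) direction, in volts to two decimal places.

+0.19 V

The Tl³⁺/Tl⁺ couple has the higher reduction potential, so it is the cathode; Br₂/Br⁻ is oxidised at the anode.
E°cell = E°(cathode) − E°(anode) = (+1.27) − (+1.08) = +0.19 V.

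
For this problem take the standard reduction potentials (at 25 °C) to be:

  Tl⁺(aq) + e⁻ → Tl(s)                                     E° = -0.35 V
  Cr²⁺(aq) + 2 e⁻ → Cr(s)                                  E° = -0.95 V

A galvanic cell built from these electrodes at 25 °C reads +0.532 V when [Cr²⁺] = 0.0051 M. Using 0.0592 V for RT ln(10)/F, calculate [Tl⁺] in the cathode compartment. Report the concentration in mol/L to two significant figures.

0.0051 M

Tl⁺/Tl is the cathode, Cr²⁺/Cr the anode: E°cell = +0.60 V, n = 2.
Overall reaction: 2 Tl⁺(aq) + Cr(s) → 2 Tl(s) + Cr²⁺(aq); Q = [Cr²⁺]^1/[Tl⁺]^2.
From E = E° − (0.0592/n) log Q: log Q = (E° − E)·n/0.0592 = (+0.60 − (+0.532))·2/0.0592 = 2.2973.
So 2·log[Tl⁺] = 1·log(0.0051) − log Q = -2.2924 − (2.2973) = -4.5897; log[Tl⁺] = -4.5897 / 2 = -2.2948; [Tl⁺] = 10^(-2.2948) ≈ 0.0051 M.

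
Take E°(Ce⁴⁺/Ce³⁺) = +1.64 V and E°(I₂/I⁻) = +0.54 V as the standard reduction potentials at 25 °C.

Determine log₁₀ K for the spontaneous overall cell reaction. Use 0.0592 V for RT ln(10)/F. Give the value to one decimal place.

37.2

Cathode: Ce⁴⁺/Ce³⁺; anode: I₂/I⁻. E°cell = +1.10 V, n = 2.
log K = nE°cell / 0.0592 = (2)(+1.10) / 0.0592 = 37.2.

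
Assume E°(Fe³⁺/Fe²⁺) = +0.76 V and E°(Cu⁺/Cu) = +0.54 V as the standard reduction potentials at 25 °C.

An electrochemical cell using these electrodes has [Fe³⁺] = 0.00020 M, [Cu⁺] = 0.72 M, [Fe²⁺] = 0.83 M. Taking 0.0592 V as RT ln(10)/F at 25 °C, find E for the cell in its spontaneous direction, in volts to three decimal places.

+0.014 V

Fe³⁺/Fe²⁺ is the cathode (higher E°), Cu⁺/Cu the anode: E°cell = +0.76 − (+0.54) = +0.22 V, n = 1.
Overall: Fe³⁺(aq) + Cu(s) → Fe²⁺(aq) + Cu⁺(aq)
Q = [Fe²⁺]·[Cu⁺] / ([Fe³⁺]); log Q = 3.475.
E = E° − (0.0592/n) log Q = +0.22 − (0.0592/1)(3.475) = +0.014 V.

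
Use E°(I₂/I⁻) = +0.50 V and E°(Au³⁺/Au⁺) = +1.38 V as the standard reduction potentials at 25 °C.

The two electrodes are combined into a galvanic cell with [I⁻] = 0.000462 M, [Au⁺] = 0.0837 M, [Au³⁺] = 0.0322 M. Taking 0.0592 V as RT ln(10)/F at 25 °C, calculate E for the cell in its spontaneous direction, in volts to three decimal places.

Au³⁺/Au⁺ is the cathode (higher E°), I₂/I⁻ the anode: E°cell = +1.38 − (+0.50) = +0.88 V, n = 2.
Overall: Au³⁺(aq) + 2 I⁻(aq) → Au⁺(aq) + I₂(s)
Q = [Au⁺] / ([Au³⁺]·[I⁻]^2); log Q = 7.086.
E = E° − (0.0592/n) log Q = +0.88 − (0.0592/2)(7.086) = +0.670 V.

+0.670 V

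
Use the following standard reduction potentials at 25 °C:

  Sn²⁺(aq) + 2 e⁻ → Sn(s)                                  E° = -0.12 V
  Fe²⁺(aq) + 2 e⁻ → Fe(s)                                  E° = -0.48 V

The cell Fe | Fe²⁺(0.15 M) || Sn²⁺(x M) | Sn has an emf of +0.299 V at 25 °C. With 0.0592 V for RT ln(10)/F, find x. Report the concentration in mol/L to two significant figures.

0.0013 M

Sn²⁺/Sn is the cathode, Fe²⁺/Fe the anode: E°cell = +0.36 V, n = 2.
Overall reaction: Sn²⁺(aq) + Fe(s) → Sn(s) + Fe²⁺(aq); Q = [Fe²⁺]^1/[Sn²⁺]^1.
From E = E° − (0.0592/n) log Q: log Q = (E° − E)·n/0.0592 = (+0.36 − (+0.299))·2/0.0592 = 2.0608.
So 1·log[Sn²⁺] = 1·log(0.15) − log Q = -0.8239 − (2.0608) = -2.8847; [Sn²⁺] = 10^(-2.8847) ≈ 0.0013 M.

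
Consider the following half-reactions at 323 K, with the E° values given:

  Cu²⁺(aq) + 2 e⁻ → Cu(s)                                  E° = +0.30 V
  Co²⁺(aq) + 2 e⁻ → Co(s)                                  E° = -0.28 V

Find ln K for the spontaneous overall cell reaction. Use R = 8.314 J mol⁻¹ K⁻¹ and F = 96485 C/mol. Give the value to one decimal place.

41.7

Cathode: Cu²⁺/Cu; anode: Co²⁺/Co. E°cell = (+0.30) − (-0.28) = +0.58 V, with n = 2.
ΔG° = −nFE° = −RT ln K, so ln K = nFE°/(RT) = (2)(96485)(+0.58) / ((8.314)(323)) = 41.678.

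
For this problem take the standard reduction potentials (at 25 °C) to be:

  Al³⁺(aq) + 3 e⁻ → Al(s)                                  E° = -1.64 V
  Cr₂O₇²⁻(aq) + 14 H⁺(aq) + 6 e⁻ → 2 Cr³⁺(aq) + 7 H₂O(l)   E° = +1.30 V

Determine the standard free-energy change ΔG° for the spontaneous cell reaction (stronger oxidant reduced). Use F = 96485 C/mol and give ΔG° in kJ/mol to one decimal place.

Cr₂O₇²⁻/Cr³⁺ (E° = +1.30 V) is the cathode; Al³⁺/Al (E° = -1.64 V) is the anode, so E°cell = +2.94 V.
Balancing electrons gives n = 6 (lcm of 6 and 3).
ΔG° = −nFE° = −(6)(96485)(+2.94) = -1,701,995 J = -1702.0 kJ/mol.

-1702.0 kJ/mol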